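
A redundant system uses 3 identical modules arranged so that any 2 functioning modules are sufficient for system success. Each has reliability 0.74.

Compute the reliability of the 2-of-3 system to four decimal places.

0.8324

R = Σ_{i=2}^{3} C(3,i) p^i (1−p)^{3−i} with p = 0.74
C(3,2)·0.74^2·0.26^1 = 0.427128
C(3,3)·0.74^3·0.26^0 = 0.405224
Sum = 0.8324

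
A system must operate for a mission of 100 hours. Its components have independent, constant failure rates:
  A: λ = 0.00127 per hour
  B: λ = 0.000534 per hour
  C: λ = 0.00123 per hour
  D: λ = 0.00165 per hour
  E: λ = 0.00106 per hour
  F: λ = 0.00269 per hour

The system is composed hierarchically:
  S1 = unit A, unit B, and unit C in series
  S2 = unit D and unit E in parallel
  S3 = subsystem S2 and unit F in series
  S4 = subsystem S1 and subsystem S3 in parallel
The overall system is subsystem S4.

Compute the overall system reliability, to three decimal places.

0.935

R(A) = exp(−0.00127 × 100) = 0.88073
R(B) = exp(−0.000534 × 100) = 0.94800
R(C) = exp(−0.00123 × 100) = 0.88426
R(D) = exp(−0.00165 × 100) = 0.84789
R(E) = exp(−0.00106 × 100) = 0.89942
R(F) = exp(−0.00269 × 100) = 0.76414
Series (A, B, and C): 0.88073 × 0.94800 × 0.88426 = 0.73830
Parallel (D and E): 1 − (1 − 0.84789)(1 − 0.89942) = 0.98470
Series ([0.98470] and F): 0.98470 × 0.76414 = 0.75245
Parallel ([0.73830] and [0.75245]): 1 − (1 − 0.73830)(1 − 0.75245) = 0.935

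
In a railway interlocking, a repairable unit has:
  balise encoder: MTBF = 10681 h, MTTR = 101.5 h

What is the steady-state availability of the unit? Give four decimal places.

0.9906

A(balise encoder) = MTBF/(MTBF+MTTR) = 10681/(10681+101.5) = 0.9906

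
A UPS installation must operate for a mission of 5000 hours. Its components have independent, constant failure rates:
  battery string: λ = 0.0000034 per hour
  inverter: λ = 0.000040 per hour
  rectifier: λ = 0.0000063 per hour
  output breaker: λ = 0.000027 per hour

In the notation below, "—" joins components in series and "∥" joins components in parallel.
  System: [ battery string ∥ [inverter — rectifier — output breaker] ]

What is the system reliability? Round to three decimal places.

R(battery string) = exp(−0.0000034 × 5000) = 0.98314
R(inverter) = exp(−0.000040 × 5000) = 0.81873
R(rectifier) = exp(−0.0000063 × 5000) = 0.96899
R(output breaker) = exp(−0.000027 × 5000) = 0.87372
Series (inverter, rectifier, and output breaker): 0.81873 × 0.96899 × 0.87372 = 0.69316
Parallel (battery string and [0.69316]): 1 − (1 − 0.98314)(1 − 0.69316) = 0.995

0.995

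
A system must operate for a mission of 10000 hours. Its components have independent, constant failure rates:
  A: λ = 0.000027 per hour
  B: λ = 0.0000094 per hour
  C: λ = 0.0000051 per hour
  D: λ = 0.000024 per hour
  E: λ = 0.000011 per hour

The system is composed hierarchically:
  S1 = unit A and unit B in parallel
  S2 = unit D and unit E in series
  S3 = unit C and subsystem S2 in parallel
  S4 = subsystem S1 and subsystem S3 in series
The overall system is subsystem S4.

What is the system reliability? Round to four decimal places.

R(A) = exp(−0.000027 × 10000) = 0.763379
R(B) = exp(−0.0000094 × 10000) = 0.910283
R(C) = exp(−0.0000051 × 10000) = 0.950279
R(D) = exp(−0.000024 × 10000) = 0.786628
R(E) = exp(−0.000011 × 10000) = 0.895834
Parallel (A and B): 1 − (1 − 0.763379)(1 − 0.910283) = 0.978771
Series (D and E): 0.786628 × 0.895834 = 0.704688
Parallel (C and [0.704688]): 1 − (1 − 0.950279)(1 − 0.704688) = 0.985317
Series ([0.978771] and [0.985317]): 0.978771 × 0.985317 = 0.9644

0.9644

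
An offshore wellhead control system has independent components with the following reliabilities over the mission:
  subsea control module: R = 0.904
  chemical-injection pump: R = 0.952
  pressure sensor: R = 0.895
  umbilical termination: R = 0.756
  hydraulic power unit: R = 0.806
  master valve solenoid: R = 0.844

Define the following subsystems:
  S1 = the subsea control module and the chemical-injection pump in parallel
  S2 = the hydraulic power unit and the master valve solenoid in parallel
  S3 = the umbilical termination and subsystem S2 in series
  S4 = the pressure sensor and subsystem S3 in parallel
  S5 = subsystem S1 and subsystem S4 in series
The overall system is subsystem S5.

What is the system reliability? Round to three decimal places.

0.967

Parallel (subsea control module and chemical-injection pump): 1 − (1 − 0.90400)(1 − 0.95200) = 0.99539
Parallel (hydraulic power unit and master valve solenoid): 1 − (1 − 0.80600)(1 − 0.84400) = 0.96974
Series (umbilical termination and [0.96974]): 0.75600 × 0.96974 = 0.73312
Parallel (pressure sensor and [0.73312]): 1 − (1 − 0.89500)(1 − 0.73312) = 0.97198
Series ([0.99539] and [0.97198]): 0.99539 × 0.97198 = 0.967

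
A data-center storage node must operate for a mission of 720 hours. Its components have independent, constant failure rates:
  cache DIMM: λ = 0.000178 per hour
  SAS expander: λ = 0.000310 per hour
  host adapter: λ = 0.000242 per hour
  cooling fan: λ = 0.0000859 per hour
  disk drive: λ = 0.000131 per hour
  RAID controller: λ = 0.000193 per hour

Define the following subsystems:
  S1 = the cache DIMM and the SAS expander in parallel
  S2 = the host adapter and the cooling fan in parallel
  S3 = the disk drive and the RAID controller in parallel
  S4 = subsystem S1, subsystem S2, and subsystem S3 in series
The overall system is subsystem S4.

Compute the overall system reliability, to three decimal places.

0.955

R(cache DIMM) = exp(−0.000178 × 720) = 0.87971
R(SAS expander) = exp(−0.000310 × 720) = 0.79995
R(host adapter) = exp(−0.000242 × 720) = 0.84010
R(cooling fan) = exp(−0.0000859 × 720) = 0.94003
R(disk drive) = exp(−0.000131 × 720) = 0.90999
R(RAID controller) = exp(−0.000193 × 720) = 0.87026
Parallel (cache DIMM and SAS expander): 1 − (1 − 0.87971)(1 − 0.79995) = 0.97594
Parallel (host adapter and cooling fan): 1 − (1 − 0.84010)(1 − 0.94003) = 0.99041
Parallel (disk drive and RAID controller): 1 − (1 − 0.90999)(1 − 0.87026) = 0.98832
Series ([0.97594], [0.99041], and [0.98832]): 0.97594 × 0.99041 × 0.98832 = 0.955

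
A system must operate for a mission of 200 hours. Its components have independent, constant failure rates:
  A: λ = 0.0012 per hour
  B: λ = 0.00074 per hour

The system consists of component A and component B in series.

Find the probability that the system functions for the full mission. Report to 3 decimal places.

R(A) = exp(−0.0012 × 200) = 0.78663
R(B) = exp(−0.00074 × 200) = 0.86243
Series (A and B): 0.78663 × 0.86243 = 0.678

0.678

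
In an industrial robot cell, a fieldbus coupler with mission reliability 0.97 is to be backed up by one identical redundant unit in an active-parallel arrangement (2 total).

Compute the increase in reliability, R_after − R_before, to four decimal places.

0.0291

R_before = 0.97
R_after = 1 − (1 − 0.97)^2 = 0.9991
ΔR = 0.9991 − 0.97 = 0.0291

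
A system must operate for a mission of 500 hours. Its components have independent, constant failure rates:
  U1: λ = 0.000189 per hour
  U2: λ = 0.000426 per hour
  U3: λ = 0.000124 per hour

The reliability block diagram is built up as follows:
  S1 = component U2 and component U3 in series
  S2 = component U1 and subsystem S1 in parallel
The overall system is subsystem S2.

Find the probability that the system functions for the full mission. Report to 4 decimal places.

R(U1) = exp(−0.000189 × 500) = 0.909828
R(U2) = exp(−0.000426 × 500) = 0.808156
R(U3) = exp(−0.000124 × 500) = 0.939883
Series (U2 and U3): 0.808156 × 0.939883 = 0.759572
Parallel (U1 and [0.759572]): 1 − (1 − 0.909828)(1 − 0.759572) = 0.9783

0.9783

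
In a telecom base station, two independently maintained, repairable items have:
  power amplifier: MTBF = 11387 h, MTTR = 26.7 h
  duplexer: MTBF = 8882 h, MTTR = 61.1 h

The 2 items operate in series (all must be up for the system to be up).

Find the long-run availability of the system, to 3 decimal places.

0.991

A(power amplifier) = MTBF/(MTBF+MTTR) = 11387/(11387+26.7) = 0.997661
A(duplexer) = MTBF/(MTBF+MTTR) = 8882/(8882+61.1) = 0.993168
Series availability: 0.997661 × 0.993168 = 0.991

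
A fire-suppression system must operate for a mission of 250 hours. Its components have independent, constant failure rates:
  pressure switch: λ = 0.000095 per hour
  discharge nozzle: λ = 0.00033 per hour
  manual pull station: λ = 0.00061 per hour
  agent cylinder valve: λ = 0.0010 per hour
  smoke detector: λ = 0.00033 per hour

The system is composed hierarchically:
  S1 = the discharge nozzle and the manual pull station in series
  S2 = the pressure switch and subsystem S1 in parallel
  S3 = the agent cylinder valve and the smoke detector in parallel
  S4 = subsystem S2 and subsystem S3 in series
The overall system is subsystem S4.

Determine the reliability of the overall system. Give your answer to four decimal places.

R(pressure switch) = exp(−0.000095 × 250) = 0.976530
R(discharge nozzle) = exp(−0.00033 × 250) = 0.920811
R(manual pull station) = exp(−0.00061 × 250) = 0.858559
R(agent cylinder valve) = exp(−0.0010 × 250) = 0.778801
R(smoke detector) = exp(−0.00033 × 250) = 0.920811
Series (discharge nozzle and manual pull station): 0.920811 × 0.858559 = 0.790571
Parallel (pressure switch and [0.790571]): 1 − (1 − 0.976530)(1 − 0.790571) = 0.995085
Parallel (agent cylinder valve and smoke detector): 1 − (1 − 0.778801)(1 − 0.920811) = 0.982483
Series ([0.995085] and [0.982483]): 0.995085 × 0.982483 = 0.9777

0.9777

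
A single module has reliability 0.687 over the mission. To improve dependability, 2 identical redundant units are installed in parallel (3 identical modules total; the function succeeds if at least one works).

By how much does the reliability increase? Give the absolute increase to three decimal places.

0.282

R_before = 0.687
R_after = 1 − (1 − 0.687)^3 = 0.969
ΔR = 0.969 − 0.687 = 0.282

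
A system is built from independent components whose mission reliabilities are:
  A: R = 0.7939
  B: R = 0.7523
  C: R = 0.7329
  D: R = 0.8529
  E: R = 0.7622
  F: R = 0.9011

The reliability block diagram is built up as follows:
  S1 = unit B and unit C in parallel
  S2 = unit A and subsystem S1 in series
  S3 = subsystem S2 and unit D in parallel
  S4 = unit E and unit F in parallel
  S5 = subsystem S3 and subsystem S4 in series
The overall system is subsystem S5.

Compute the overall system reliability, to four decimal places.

0.9393

Parallel (B and C): 1 − (1 − 0.752300)(1 − 0.732900) = 0.933839
Series (A and [0.933839]): 0.793900 × 0.933839 = 0.741375
Parallel ([0.741375] and D): 1 − (1 − 0.741375)(1 − 0.852900) = 0.961956
Parallel (E and F): 1 − (1 − 0.762200)(1 − 0.901100) = 0.976482
Series ([0.961956] and [0.976482]): 0.961956 × 0.976482 = 0.9393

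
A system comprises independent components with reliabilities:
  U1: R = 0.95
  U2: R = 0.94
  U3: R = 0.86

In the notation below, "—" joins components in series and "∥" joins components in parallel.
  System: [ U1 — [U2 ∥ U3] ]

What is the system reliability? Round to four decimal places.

0.9420

Parallel (U2 and U3): 1 − (1 − 0.940000)(1 − 0.860000) = 0.991600
Series (U1 and [0.991600]): 0.950000 × 0.991600 = 0.9420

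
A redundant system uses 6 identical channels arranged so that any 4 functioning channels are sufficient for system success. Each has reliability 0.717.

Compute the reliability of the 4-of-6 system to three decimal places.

R = Σ_{i=4}^{6} C(6,i) p^i (1−p)^{6−i} with p = 0.717
C(6,4)·0.717^4·0.283^2 = 0.31750
C(6,5)·0.717^5·0.283^1 = 0.32176
C(6,6)·0.717^6·0.283^0 = 0.13587
Sum = 0.775

0.775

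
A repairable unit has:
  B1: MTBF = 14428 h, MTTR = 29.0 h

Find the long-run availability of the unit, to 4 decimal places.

A(B1) = MTBF/(MTBF+MTTR) = 14428/(14428+29.0) = 0.9980

0.9980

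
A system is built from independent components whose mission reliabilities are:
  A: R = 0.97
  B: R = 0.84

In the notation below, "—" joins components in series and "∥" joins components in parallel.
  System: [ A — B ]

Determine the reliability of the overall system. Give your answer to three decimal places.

Series (A and B): 0.97000 × 0.84000 = 0.815

0.815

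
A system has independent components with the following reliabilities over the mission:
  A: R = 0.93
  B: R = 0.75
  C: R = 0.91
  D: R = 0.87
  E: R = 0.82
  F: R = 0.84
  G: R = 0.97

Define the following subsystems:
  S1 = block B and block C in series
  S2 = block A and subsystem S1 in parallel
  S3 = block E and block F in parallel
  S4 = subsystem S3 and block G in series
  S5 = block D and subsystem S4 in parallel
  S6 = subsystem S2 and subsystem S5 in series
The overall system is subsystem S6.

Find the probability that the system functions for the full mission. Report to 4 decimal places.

Series (B and C): 0.750000 × 0.910000 = 0.682500
Parallel (A and [0.682500]): 1 − (1 − 0.930000)(1 − 0.682500) = 0.977775
Parallel (E and F): 1 − (1 − 0.820000)(1 − 0.840000) = 0.971200
Series ([0.971200] and G): 0.971200 × 0.970000 = 0.942064
Parallel (D and [0.942064]): 1 − (1 − 0.870000)(1 − 0.942064) = 0.992468
Series ([0.977775] and [0.992468]): 0.977775 × 0.992468 = 0.9704

0.9704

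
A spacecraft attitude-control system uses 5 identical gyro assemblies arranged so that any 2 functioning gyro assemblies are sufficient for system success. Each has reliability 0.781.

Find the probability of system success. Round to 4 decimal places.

R = Σ_{i=2}^{5} C(5,i) p^i (1−p)^{5−i} with p = 0.781
C(5,2)·0.781^2·0.219^3 = 0.064067
C(5,3)·0.781^3·0.219^2 = 0.228476
C(5,4)·0.781^4·0.219^1 = 0.407397
C(5,5)·0.781^5·0.219^0 = 0.290573
Sum = 0.9905

0.9905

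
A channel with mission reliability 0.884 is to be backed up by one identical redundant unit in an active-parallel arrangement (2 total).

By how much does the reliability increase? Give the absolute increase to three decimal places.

R_before = 0.884
R_after = 1 − (1 − 0.884)^2 = 0.987
ΔR = 0.987 − 0.884 = 0.103

0.103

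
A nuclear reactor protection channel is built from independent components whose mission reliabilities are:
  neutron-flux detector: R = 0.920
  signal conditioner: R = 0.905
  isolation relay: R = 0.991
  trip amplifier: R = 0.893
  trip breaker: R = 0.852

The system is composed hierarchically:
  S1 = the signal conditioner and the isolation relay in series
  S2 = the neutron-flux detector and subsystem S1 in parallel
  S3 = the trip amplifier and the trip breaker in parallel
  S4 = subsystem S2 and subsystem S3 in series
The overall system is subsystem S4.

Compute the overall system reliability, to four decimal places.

Series (signal conditioner and isolation relay): 0.905000 × 0.991000 = 0.896855
Parallel (neutron-flux detector and [0.896855]): 1 − (1 − 0.920000)(1 − 0.896855) = 0.991748
Parallel (trip amplifier and trip breaker): 1 − (1 − 0.893000)(1 − 0.852000) = 0.984164
Series ([0.991748] and [0.984164]): 0.991748 × 0.984164 = 0.9760

0.9760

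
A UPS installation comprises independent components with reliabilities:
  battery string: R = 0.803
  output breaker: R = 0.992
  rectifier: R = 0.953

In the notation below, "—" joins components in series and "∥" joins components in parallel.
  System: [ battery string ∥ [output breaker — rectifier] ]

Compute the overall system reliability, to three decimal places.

0.989

Series (output breaker and rectifier): 0.99200 × 0.95300 = 0.94538
Parallel (battery string and [0.94538]): 1 − (1 − 0.80300)(1 − 0.94538) = 0.989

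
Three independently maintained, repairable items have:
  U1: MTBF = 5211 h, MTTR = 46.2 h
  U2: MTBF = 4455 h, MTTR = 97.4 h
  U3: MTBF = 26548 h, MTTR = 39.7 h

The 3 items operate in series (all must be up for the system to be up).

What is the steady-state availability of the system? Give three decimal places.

A(U1) = MTBF/(MTBF+MTTR) = 5211/(5211+46.2) = 0.991212
A(U2) = MTBF/(MTBF+MTTR) = 4455/(4455+97.4) = 0.978605
A(U3) = MTBF/(MTBF+MTTR) = 26548/(26548+39.7) = 0.998507
Series availability: 0.991212 × 0.978605 × 0.998507 = 0.969

0.969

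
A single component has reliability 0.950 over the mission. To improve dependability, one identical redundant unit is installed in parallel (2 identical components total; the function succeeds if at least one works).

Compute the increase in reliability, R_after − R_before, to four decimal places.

R_before = 0.950
R_after = 1 − (1 − 0.950)^2 = 0.9975
ΔR = 0.9975 − 0.950 = 0.0475

0.0475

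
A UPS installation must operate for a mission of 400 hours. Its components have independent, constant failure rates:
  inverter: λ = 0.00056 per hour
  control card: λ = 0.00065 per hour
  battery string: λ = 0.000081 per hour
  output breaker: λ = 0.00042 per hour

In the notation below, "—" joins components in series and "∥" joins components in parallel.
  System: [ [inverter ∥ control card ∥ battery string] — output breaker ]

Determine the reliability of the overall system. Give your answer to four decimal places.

0.8441

R(inverter) = exp(−0.00056 × 400) = 0.799315
R(control card) = exp(−0.00065 × 400) = 0.771052
R(battery string) = exp(−0.000081 × 400) = 0.968119
R(output breaker) = exp(−0.00042 × 400) = 0.845354
Parallel (inverter, control card, and battery string): 1 − (1 − 0.799315)(1 − 0.771052)(1 − 0.968119) = 0.998535
Series ([0.998535] and output breaker): 0.998535 × 0.845354 = 0.8441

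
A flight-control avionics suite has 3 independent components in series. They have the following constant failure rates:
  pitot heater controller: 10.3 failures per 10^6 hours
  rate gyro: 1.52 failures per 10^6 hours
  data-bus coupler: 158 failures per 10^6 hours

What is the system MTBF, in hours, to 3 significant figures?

5890

Series of exponential components: λ_sys = Σ λ_i
λ_sys = 0.0000103 + 0.00000152 + 0.000158 = 1.6982e-04 /h
MTBF = 1 / λ_sys = 5890 h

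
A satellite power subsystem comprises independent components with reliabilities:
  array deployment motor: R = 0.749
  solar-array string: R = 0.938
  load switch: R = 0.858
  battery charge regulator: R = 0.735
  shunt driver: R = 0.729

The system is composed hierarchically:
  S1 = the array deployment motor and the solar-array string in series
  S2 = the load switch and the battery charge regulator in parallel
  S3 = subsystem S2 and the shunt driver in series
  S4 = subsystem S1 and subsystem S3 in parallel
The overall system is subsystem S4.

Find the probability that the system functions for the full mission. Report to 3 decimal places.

Series (array deployment motor and solar-array string): 0.74900 × 0.93800 = 0.70256
Parallel (load switch and battery charge regulator): 1 − (1 − 0.85800)(1 − 0.73500) = 0.96237
Series ([0.96237] and shunt driver): 0.96237 × 0.72900 = 0.70157
Parallel ([0.70256] and [0.70157]): 1 − (1 − 0.70256)(1 − 0.70157) = 0.911

0.911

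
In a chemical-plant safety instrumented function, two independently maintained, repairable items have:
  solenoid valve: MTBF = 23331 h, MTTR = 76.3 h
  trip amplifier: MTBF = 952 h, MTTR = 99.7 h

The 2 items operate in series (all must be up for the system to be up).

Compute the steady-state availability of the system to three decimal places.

A(solenoid valve) = MTBF/(MTBF+MTTR) = 23331/(23331+76.3) = 0.996740
A(trip amplifier) = MTBF/(MTBF+MTTR) = 952/(952+99.7) = 0.905201
Series availability: 0.996740 × 0.905201 = 0.902

0.902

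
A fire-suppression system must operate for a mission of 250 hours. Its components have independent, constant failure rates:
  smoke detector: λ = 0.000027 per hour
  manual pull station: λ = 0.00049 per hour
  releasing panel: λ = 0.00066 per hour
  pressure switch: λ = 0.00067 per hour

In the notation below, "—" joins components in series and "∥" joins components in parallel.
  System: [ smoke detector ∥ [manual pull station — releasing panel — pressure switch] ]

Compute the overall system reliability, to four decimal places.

0.9975

R(smoke detector) = exp(−0.000027 × 250) = 0.993273
R(manual pull station) = exp(−0.00049 × 250) = 0.884706
R(releasing panel) = exp(−0.00066 × 250) = 0.847894
R(pressure switch) = exp(−0.00067 × 250) = 0.845777
Series (manual pull station, releasing panel, and pressure switch): 0.884706 × 0.847894 × 0.845777 = 0.634449
Parallel (smoke detector and [0.634449]): 1 − (1 − 0.993273)(1 − 0.634449) = 0.9975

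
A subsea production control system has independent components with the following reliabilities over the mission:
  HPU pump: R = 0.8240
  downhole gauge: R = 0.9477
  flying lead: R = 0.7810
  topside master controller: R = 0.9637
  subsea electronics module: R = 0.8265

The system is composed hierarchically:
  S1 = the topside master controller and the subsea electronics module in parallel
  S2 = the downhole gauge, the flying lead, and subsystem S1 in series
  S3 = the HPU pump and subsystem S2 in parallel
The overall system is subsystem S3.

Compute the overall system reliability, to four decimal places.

Parallel (topside master controller and subsea electronics module): 1 − (1 − 0.963700)(1 − 0.826500) = 0.993702
Series (downhole gauge, flying lead, and [0.993702]): 0.947700 × 0.781000 × 0.993702 = 0.735492
Parallel (HPU pump and [0.735492]): 1 − (1 − 0.824000)(1 − 0.735492) = 0.9534

0.9534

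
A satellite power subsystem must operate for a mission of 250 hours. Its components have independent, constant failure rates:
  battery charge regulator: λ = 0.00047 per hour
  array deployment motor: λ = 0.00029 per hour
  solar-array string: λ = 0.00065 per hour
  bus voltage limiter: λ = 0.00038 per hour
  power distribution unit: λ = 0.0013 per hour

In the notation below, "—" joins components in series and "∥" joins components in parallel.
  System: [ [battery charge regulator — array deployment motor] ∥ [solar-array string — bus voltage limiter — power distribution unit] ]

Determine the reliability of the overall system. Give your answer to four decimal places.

0.9236

R(battery charge regulator) = exp(−0.00047 × 250) = 0.889141
R(array deployment motor) = exp(−0.00029 × 250) = 0.930066
R(solar-array string) = exp(−0.00065 × 250) = 0.850016
R(bus voltage limiter) = exp(−0.00038 × 250) = 0.909373
R(power distribution unit) = exp(−0.0013 × 250) = 0.722527
Series (battery charge regulator and array deployment motor): 0.889141 × 0.930066 = 0.826960
Series (solar-array string, bus voltage limiter, and power distribution unit): 0.850016 × 0.909373 × 0.722527 = 0.558500
Parallel ([0.826960] and [0.558500]): 1 − (1 − 0.826960)(1 − 0.558500) = 0.9236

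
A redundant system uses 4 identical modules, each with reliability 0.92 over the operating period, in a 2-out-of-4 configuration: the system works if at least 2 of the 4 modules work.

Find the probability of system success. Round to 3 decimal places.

R = Σ_{i=2}^{4} C(4,i) p^i (1−p)^{4−i} with p = 0.92
C(4,2)·0.92^2·0.08^2 = 0.03250
C(4,3)·0.92^3·0.08^1 = 0.24918
C(4,4)·0.92^4·0.08^0 = 0.71639
Sum = 0.998

0.998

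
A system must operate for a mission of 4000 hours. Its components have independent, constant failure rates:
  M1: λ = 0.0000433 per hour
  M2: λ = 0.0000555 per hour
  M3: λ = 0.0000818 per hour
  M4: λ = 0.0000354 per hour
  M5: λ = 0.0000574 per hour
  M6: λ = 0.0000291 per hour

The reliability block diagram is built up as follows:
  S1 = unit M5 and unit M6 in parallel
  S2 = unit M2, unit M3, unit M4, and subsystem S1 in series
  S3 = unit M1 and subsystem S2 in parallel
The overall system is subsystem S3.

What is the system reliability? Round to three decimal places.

R(M1) = exp(−0.0000433 × 4000) = 0.84097
R(M2) = exp(−0.0000555 × 4000) = 0.80092
R(M3) = exp(−0.0000818 × 4000) = 0.72094
R(M4) = exp(−0.0000354 × 4000) = 0.86797
R(M5) = exp(−0.0000574 × 4000) = 0.79485
R(M6) = exp(−0.0000291 × 4000) = 0.89012
Parallel (M5 and M6): 1 − (1 − 0.79485)(1 − 0.89012) = 0.97746
Series (M2, M3, M4, and [0.97746]): 0.80092 × 0.72094 × 0.86797 × 0.97746 = 0.48988
Parallel (M1 and [0.48988]): 1 − (1 − 0.84097)(1 − 0.48988) = 0.919

0.919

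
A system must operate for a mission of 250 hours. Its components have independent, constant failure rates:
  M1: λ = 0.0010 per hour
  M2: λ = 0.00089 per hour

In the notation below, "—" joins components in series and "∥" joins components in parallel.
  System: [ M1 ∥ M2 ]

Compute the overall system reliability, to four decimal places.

0.9559

R(M1) = exp(−0.0010 × 250) = 0.778801
R(M2) = exp(−0.00089 × 250) = 0.800515
Parallel (M1 and M2): 1 − (1 − 0.778801)(1 − 0.800515) = 0.9559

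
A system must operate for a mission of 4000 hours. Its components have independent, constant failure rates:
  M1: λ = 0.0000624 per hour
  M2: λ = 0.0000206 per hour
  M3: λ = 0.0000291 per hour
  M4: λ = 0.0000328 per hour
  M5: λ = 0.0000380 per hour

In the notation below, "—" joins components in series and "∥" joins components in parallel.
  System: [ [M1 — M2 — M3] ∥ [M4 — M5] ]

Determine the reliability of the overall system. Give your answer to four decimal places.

R(M1) = exp(−0.0000624 × 4000) = 0.779112
R(M2) = exp(−0.0000206 × 4000) = 0.920904
R(M3) = exp(−0.0000291 × 4000) = 0.890119
R(M4) = exp(−0.0000328 × 4000) = 0.877042
R(M5) = exp(−0.0000380 × 4000) = 0.858988
Series (M1, M2, and M3): 0.779112 × 0.920904 × 0.890119 = 0.638649
Series (M4 and M5): 0.877042 × 0.858988 = 0.753369
Parallel ([0.638649] and [0.753369]): 1 − (1 − 0.638649)(1 − 0.753369) = 0.9109

0.9109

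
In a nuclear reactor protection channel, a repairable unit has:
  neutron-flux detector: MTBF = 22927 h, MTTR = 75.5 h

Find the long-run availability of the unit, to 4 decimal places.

A(neutron-flux detector) = MTBF/(MTBF+MTTR) = 22927/(22927+75.5) = 0.9967

0.9967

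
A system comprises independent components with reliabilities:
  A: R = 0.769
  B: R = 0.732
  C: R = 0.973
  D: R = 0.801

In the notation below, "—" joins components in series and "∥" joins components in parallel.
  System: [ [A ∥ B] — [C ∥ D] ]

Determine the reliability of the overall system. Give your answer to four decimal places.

0.9331

Parallel (A and B): 1 − (1 − 0.769000)(1 − 0.732000) = 0.938092
Parallel (C and D): 1 − (1 − 0.973000)(1 − 0.801000) = 0.994627
Series ([0.938092] and [0.994627]): 0.938092 × 0.994627 = 0.9331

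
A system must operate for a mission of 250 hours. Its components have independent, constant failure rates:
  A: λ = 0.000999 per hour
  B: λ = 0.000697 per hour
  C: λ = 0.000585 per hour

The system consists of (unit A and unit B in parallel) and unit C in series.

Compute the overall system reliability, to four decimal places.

R(A) = exp(−0.000999 × 250) = 0.778996
R(B) = exp(−0.000697 × 250) = 0.840087
R(C) = exp(−0.000585 × 250) = 0.863942
Parallel (A and B): 1 − (1 − 0.778996)(1 − 0.840087) = 0.964659
Series ([0.964659] and C): 0.964659 × 0.863942 = 0.8334

0.8334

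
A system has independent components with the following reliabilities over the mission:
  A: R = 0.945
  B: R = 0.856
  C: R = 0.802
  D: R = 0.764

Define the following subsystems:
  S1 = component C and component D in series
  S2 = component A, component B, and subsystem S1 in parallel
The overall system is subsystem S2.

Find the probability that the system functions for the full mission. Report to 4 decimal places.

Series (C and D): 0.802000 × 0.764000 = 0.612728
Parallel (A, B, and [0.612728]): 1 − (1 − 0.945000)(1 − 0.856000)(1 − 0.612728) = 0.9969

0.9969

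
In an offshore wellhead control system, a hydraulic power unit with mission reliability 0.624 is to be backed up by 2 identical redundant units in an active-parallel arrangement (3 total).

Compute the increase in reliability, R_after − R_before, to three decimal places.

R_before = 0.624
R_after = 1 − (1 − 0.624)^3 = 0.947
ΔR = 0.947 − 0.624 = 0.323

0.323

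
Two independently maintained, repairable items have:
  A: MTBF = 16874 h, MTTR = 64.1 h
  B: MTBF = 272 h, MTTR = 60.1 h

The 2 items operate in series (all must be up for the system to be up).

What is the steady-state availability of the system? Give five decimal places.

A(A) = MTBF/(MTBF+MTTR) = 16874/(16874+64.1) = 0.996216
A(B) = MTBF/(MTBF+MTTR) = 272/(272+60.1) = 0.819030
Series availability: 0.996216 × 0.819030 = 0.81593

0.81593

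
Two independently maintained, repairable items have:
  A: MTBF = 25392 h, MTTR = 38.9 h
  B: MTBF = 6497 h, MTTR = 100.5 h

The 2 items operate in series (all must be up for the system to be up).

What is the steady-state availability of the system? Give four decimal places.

0.9833

A(A) = MTBF/(MTBF+MTTR) = 25392/(25392+38.9) = 0.998470
A(B) = MTBF/(MTBF+MTTR) = 6497/(6497+100.5) = 0.984767
Series availability: 0.998470 × 0.984767 = 0.9833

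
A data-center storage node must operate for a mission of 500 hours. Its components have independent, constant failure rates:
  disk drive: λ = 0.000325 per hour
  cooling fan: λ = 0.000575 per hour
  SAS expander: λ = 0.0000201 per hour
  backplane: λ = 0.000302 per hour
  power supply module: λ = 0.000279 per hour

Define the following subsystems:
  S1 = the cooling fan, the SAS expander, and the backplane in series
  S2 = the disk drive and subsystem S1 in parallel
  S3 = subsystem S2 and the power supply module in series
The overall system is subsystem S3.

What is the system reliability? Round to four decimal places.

0.8226

R(disk drive) = exp(−0.000325 × 500) = 0.850016
R(cooling fan) = exp(−0.000575 × 500) = 0.750137
R(SAS expander) = exp(−0.0000201 × 500) = 0.990000
R(backplane) = exp(−0.000302 × 500) = 0.859848
R(power supply module) = exp(−0.000279 × 500) = 0.869793
Series (cooling fan, SAS expander, and backplane): 0.750137 × 0.990000 × 0.859848 = 0.638554
Parallel (disk drive and [0.638554]): 1 − (1 − 0.850016)(1 − 0.638554) = 0.945789
Series ([0.945789] and power supply module): 0.945789 × 0.869793 = 0.8226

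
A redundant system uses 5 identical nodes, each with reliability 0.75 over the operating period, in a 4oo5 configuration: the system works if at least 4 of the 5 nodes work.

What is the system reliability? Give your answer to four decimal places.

0.6328

R = Σ_{i=4}^{5} C(5,i) p^i (1−p)^{5−i} with p = 0.75
C(5,4)·0.75^4·0.25^1 = 0.395508
C(5,5)·0.75^5·0.25^0 = 0.237305
Sum = 0.6328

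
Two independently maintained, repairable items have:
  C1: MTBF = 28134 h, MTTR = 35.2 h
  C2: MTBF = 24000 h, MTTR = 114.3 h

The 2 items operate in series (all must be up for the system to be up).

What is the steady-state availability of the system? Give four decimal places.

0.9940

A(C1) = MTBF/(MTBF+MTTR) = 28134/(28134+35.2) = 0.998750
A(C2) = MTBF/(MTBF+MTTR) = 24000/(24000+114.3) = 0.995260
Series availability: 0.998750 × 0.995260 = 0.9940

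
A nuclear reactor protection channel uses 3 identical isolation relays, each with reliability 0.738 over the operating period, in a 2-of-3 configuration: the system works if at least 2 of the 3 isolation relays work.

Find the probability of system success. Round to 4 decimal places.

0.8300

R = Σ_{i=2}^{3} C(3,i) p^i (1−p)^{3−i} with p = 0.738
C(3,2)·0.738^2·0.262^1 = 0.428090
C(3,3)·0.738^3·0.262^0 = 0.401947
Sum = 0.8300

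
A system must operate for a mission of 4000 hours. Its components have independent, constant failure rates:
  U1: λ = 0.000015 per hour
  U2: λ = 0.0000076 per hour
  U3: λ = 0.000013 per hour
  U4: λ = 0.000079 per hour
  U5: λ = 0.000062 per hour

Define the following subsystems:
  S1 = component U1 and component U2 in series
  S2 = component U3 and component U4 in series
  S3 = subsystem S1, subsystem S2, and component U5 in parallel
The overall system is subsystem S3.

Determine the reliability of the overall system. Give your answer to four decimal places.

0.9942

R(U1) = exp(−0.000015 × 4000) = 0.941765
R(U2) = exp(−0.0000076 × 4000) = 0.970057
R(U3) = exp(−0.000013 × 4000) = 0.949329
R(U4) = exp(−0.000079 × 4000) = 0.729059
R(U5) = exp(−0.000062 × 4000) = 0.780360
Series (U1 and U2): 0.941765 × 0.970057 = 0.913566
Series (U3 and U4): 0.949329 × 0.729059 = 0.692117
Parallel ([0.913566], [0.692117], and U5): 1 − (1 − 0.913566)(1 − 0.692117)(1 − 0.780360) = 0.9942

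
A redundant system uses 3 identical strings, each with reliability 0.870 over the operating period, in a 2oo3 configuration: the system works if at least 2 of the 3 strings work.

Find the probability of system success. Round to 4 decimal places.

0.9537

R = Σ_{i=2}^{3} C(3,i) p^i (1−p)^{3−i} with p = 0.870
C(3,2)·0.870^2·0.130^1 = 0.295191
C(3,3)·0.870^3·0.130^0 = 0.658503
Sum = 0.9537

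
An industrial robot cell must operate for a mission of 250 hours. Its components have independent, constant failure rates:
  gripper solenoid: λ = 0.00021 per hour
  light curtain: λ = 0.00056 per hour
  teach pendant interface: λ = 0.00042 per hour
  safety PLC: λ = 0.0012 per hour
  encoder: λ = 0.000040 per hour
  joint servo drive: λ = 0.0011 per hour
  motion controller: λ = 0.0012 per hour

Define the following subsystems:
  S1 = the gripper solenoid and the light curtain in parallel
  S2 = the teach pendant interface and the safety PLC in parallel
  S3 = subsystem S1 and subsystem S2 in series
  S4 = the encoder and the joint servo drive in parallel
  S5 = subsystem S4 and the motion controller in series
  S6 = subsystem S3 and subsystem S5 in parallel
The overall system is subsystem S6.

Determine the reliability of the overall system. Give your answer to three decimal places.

0.992

R(gripper solenoid) = exp(−0.00021 × 250) = 0.94885
R(light curtain) = exp(−0.00056 × 250) = 0.86936
R(teach pendant interface) = exp(−0.00042 × 250) = 0.90032
R(safety PLC) = exp(−0.0012 × 250) = 0.74082
R(encoder) = exp(−0.000040 × 250) = 0.99005
R(joint servo drive) = exp(−0.0011 × 250) = 0.75957
R(motion controller) = exp(−0.0012 × 250) = 0.74082
Parallel (gripper solenoid and light curtain): 1 − (1 − 0.94885)(1 − 0.86936) = 0.99332
Parallel (teach pendant interface and safety PLC): 1 − (1 − 0.90032)(1 − 0.74082) = 0.97416
Series ([0.99332] and [0.97416]): 0.99332 × 0.97416 = 0.96765
Parallel (encoder and joint servo drive): 1 − (1 − 0.99005)(1 − 0.75957) = 0.99761
Series ([0.99761] and motion controller): 0.99761 × 0.74082 = 0.73905
Parallel ([0.96765] and [0.73905]): 1 − (1 − 0.96765)(1 − 0.73905) = 0.992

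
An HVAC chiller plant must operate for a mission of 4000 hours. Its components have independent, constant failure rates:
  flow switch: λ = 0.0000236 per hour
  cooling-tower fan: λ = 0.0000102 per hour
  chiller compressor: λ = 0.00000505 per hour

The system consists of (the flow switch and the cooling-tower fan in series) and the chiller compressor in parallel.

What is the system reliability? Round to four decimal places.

0.9975

R(flow switch) = exp(−0.0000236 × 4000) = 0.909919
R(cooling-tower fan) = exp(−0.0000102 × 4000) = 0.960021
R(chiller compressor) = exp(−0.00000505 × 4000) = 0.980003
Series (flow switch and cooling-tower fan): 0.909919 × 0.960021 = 0.873541
Parallel ([0.873541] and chiller compressor): 1 − (1 − 0.873541)(1 − 0.980003) = 0.9975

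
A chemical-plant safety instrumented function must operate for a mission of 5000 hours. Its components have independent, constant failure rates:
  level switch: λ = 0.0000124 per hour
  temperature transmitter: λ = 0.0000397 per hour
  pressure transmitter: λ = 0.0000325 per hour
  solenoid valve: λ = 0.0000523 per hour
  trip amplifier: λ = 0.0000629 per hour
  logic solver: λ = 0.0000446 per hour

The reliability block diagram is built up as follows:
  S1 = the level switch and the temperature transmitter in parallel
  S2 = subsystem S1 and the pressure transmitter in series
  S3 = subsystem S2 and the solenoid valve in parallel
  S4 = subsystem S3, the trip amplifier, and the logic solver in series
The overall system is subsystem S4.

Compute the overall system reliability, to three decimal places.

R(level switch) = exp(−0.0000124 × 5000) = 0.93988
R(temperature transmitter) = exp(−0.0000397 × 5000) = 0.81996
R(pressure transmitter) = exp(−0.0000325 × 5000) = 0.85002
R(solenoid valve) = exp(−0.0000523 × 5000) = 0.76990
R(trip amplifier) = exp(−0.0000629 × 5000) = 0.73015
R(logic solver) = exp(−0.0000446 × 5000) = 0.80011
Parallel (level switch and temperature transmitter): 1 − (1 − 0.93988)(1 − 0.81996) = 0.98918
Series ([0.98918] and pressure transmitter): 0.98918 × 0.85002 = 0.84082
Parallel ([0.84082] and solenoid valve): 1 − (1 − 0.84082)(1 − 0.76990) = 0.96337
Series ([0.96337], trip amplifier, and logic solver): 0.96337 × 0.73015 × 0.80011 = 0.563

0.563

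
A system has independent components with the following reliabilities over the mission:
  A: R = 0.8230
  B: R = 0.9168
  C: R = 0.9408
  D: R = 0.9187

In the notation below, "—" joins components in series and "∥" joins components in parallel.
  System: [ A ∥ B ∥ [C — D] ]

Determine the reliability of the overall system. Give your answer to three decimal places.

0.998

Series (C and D): 0.94080 × 0.91870 = 0.86431
Parallel (A, B, and [0.86431]): 1 − (1 − 0.82300)(1 − 0.91680)(1 − 0.86431) = 0.998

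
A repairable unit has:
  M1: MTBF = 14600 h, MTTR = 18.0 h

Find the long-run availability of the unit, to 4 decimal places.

0.9988

A(M1) = MTBF/(MTBF+MTTR) = 14600/(14600+18.0) = 0.9988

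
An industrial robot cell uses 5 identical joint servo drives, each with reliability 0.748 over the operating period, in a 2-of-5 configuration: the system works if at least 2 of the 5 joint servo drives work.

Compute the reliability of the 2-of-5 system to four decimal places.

R = Σ_{i=2}^{5} C(5,i) p^i (1−p)^{5−i} with p = 0.748
C(5,2)·0.748^2·0.252^3 = 0.089537
C(5,3)·0.748^3·0.252^2 = 0.265770
C(5,4)·0.748^4·0.252^1 = 0.394436
C(5,5)·0.748^5·0.252^0 = 0.234157
Sum = 0.9839

0.9839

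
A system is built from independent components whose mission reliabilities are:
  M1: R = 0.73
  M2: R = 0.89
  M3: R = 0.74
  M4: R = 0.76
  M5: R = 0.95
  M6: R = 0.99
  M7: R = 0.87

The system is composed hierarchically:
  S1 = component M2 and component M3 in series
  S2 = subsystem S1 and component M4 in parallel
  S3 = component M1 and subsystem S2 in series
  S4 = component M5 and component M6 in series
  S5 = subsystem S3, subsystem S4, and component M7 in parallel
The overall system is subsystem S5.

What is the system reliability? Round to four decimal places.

0.9974

Series (M2 and M3): 0.890000 × 0.740000 = 0.658600
Parallel ([0.658600] and M4): 1 − (1 − 0.658600)(1 − 0.760000) = 0.918064
Series (M1 and [0.918064]): 0.730000 × 0.918064 = 0.670187
Series (M5 and M6): 0.950000 × 0.990000 = 0.940500
Parallel ([0.670187], [0.940500], and M7): 1 − (1 − 0.670187)(1 − 0.940500)(1 − 0.870000) = 0.9974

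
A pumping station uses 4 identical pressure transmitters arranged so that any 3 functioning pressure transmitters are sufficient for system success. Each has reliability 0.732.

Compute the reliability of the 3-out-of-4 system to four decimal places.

0.7076

R = Σ_{i=3}^{4} C(4,i) p^i (1−p)^{4−i} with p = 0.732
C(4,3)·0.732^3·0.268^1 = 0.420463
C(4,4)·0.732^4·0.268^0 = 0.287107
Sum = 0.7076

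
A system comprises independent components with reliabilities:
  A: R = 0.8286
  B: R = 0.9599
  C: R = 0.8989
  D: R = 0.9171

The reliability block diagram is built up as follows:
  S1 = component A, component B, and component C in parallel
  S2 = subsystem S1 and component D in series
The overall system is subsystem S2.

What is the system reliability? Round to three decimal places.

0.916

Parallel (A, B, and C): 1 − (1 − 0.82860)(1 − 0.95990)(1 − 0.89890) = 0.99931
Series ([0.99931] and D): 0.99931 × 0.91710 = 0.916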